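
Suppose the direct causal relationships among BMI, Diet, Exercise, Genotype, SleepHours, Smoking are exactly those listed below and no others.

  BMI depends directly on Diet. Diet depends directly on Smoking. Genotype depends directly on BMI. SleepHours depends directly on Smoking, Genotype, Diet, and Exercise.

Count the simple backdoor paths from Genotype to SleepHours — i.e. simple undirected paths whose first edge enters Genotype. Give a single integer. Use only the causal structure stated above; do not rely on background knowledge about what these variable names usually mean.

A backdoor path from Genotype to SleepHours is any simple undirected path whose first edge points into Genotype (i.e. leaves Genotype via a parent).
Parents of Genotype: {BMI}.
Enumerating:
  P1: Genotype <- BMI <- Diet <- Smoking -> SleepHours
  P2: Genotype <- BMI <- Diet -> SleepHours
That exhausts the simple backdoor paths. Count: 2.

2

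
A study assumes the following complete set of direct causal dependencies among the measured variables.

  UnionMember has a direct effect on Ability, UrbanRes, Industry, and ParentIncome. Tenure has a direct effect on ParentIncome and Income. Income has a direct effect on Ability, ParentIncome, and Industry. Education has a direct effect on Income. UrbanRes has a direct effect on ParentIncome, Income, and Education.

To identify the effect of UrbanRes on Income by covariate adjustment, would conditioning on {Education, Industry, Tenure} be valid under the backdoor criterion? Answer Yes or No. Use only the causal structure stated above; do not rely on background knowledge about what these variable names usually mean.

No

Backdoor paths from UrbanRes to Income (paths whose first edge points into UrbanRes):
  P1: UrbanRes <- UnionMember -> Industry <- Income
  P2: UrbanRes <- UnionMember -> ParentIncome <- Tenure -> Income
  P3: UrbanRes <- UnionMember -> ParentIncome <- Income
  P4: UrbanRes <- UnionMember -> Ability <- Income
Condition 1 (no descendant of UrbanRes in the set): FAILS — Education and Industry are descendants of UrbanRes.
Condition 2 (every backdoor path blocked by {Education, Industry, Tenure}):
  P1: open — collider(s) Industry are conditioned on (or have a conditioned descendant) and no non-collider on the path is in the set.
  P2: blocked at collider ParentIncome (neither it nor any descendant is in the conditioning set).
  P3: blocked at collider ParentIncome (neither it nor any descendant is in the conditioning set).
  P4: blocked at collider Ability (neither it nor any descendant is in the conditioning set).
{Education, Industry, Tenure} does not satisfy the backdoor criterion.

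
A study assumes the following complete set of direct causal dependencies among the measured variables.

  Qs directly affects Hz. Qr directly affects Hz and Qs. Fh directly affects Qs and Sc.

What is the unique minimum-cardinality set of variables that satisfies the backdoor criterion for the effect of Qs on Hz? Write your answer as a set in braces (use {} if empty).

Variables eligible for adjustment (non-descendants of Qs, excluding Qs and Hz): {Fh, Qr, Sc}.
Backdoor paths from Qs to Hz:
  P1: Qs <- Qr -> Hz
The empty set is not sufficient: P1 (Qs <- Qr -> Hz) has no collider blocking it and no conditioned non-collider, so it is open.
Try {Qr}:
  P1: blocked at fork node Qr ∈ conditioning set.
{Qr} contains no descendant of Qs and blocks every backdoor path.
No other singleton works — e.g. {Fh} leaves P1 open — so {Qr} is the unique smallest valid adjustment set.

{Qr}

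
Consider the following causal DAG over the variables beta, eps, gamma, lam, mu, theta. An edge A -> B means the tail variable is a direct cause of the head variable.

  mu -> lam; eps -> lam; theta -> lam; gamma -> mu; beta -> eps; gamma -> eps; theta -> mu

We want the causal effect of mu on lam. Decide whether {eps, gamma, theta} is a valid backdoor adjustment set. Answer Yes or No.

Yes

Backdoor paths from mu to lam (paths whose first edge points into mu):
  P1: mu <- theta -> lam
  P2: mu <- gamma -> eps -> lam
Condition 1 (no descendant of mu in the set): holds — descendants of mu are {lam}; none are in {eps, gamma, theta}.
Condition 2 (every backdoor path blocked by {eps, gamma, theta}):
  P1: blocked at fork node theta ∈ conditioning set.
  P2: blocked at fork node gamma ∈ conditioning set.
{eps, gamma, theta} satisfies the backdoor criterion.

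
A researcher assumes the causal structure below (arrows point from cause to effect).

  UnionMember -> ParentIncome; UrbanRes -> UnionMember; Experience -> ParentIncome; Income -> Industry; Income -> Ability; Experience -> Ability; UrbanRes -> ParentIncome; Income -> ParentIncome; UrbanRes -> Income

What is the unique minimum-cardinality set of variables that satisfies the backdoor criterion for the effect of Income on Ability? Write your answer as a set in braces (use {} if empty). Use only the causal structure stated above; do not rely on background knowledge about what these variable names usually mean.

{}

Variables eligible for adjustment (non-descendants of Income, excluding Income and Ability): {Experience, UnionMember, UrbanRes}.
Backdoor paths from Income to Ability:
  P1: Income <- UrbanRes -> UnionMember -> ParentIncome <- Experience -> Ability
  P2: Income <- UrbanRes -> ParentIncome <- Experience -> Ability
Each backdoor path contains an unconditioned collider, so every path is already blocked with the empty conditioning set:
  P1: blocked at collider ParentIncome (neither it nor any descendant is in the conditioning set).
  P2: blocked at collider ParentIncome (neither it nor any descendant is in the conditioning set).
The empty set is therefore the unique smallest valid set.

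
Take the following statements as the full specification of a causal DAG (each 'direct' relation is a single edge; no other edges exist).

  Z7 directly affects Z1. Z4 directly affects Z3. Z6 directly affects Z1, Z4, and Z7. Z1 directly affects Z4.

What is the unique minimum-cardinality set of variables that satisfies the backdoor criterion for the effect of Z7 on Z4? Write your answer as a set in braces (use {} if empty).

{Z6}

Variables eligible for adjustment (non-descendants of Z7, excluding Z7 and Z4): {Z6}.
Backdoor paths from Z7 to Z4:
  P1: Z7 <- Z6 -> Z1 -> Z4
  P2: Z7 <- Z6 -> Z4
The empty set is not sufficient: P1 (Z7 <- Z6 -> Z1 -> Z4) has no collider blocking it and no conditioned non-collider, so it is open.
Try {Z6}:
  P1: blocked at fork node Z6 ∈ conditioning set.
  P2: blocked at fork node Z6 ∈ conditioning set.
{Z6} contains no descendant of Z7 and blocks every backdoor path.
{Z6} is the unique smallest valid adjustment set.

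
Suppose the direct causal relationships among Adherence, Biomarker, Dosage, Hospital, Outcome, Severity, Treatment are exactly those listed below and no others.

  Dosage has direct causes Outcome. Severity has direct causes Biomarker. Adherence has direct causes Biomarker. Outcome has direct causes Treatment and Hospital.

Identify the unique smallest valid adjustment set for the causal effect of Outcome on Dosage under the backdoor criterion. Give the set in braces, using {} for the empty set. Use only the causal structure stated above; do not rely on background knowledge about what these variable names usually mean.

{}

Variables eligible for adjustment (non-descendants of Outcome, excluding Outcome and Dosage): {Adherence, Biomarker, Hospital, Severity, Treatment}.
Backdoor paths from Outcome to Dosage:
  (none)
With no backdoor paths the empty set already satisfies the criterion, and it is trivially minimal.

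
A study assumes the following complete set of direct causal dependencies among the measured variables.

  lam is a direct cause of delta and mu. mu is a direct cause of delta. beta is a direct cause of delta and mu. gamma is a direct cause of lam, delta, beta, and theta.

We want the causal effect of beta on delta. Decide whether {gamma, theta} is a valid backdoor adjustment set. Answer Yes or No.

Yes

Backdoor paths from beta to delta (paths whose first edge points into beta):
  P1: beta <- gamma -> lam -> mu -> delta
  P2: beta <- gamma -> lam -> delta
  P3: beta <- gamma -> delta
Condition 1 (no descendant of beta in the set): holds — descendants of beta are {delta, mu}; none are in {gamma, theta}.
Condition 2 (every backdoor path blocked by {gamma, theta}):
  P1: blocked at fork node gamma ∈ conditioning set.
  P2: blocked at fork node gamma ∈ conditioning set.
  P3: blocked at fork node gamma ∈ conditioning set.
{gamma, theta} satisfies the backdoor criterion.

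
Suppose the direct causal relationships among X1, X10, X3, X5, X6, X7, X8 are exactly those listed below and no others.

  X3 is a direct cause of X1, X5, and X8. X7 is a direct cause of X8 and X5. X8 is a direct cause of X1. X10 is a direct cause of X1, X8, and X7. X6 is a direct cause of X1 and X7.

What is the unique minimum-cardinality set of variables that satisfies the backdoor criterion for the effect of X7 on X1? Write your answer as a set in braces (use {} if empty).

Variables eligible for adjustment (non-descendants of X7, excluding X7 and X1): {X10, X3, X6}.
Backdoor paths from X7 to X1:
  P1: X7 <- X6 -> X1
  P2: X7 <- X10 -> X8 <- X3 -> X1
  P3: X7 <- X10 -> X8 -> X1
  P4: X7 <- X10 -> X1
The empty set is not sufficient: P1 (X7 <- X6 -> X1) has no collider blocking it and no conditioned non-collider, so it is open.
Try {X10, X6}:
  P1: blocked at fork node X6 ∈ conditioning set.
  P2: blocked at fork node X10 ∈ conditioning set.
  P3: blocked at fork node X10 ∈ conditioning set.
  P4: blocked at fork node X10 ∈ conditioning set.
{X10, X6} contains no descendant of X7 and blocks every backdoor path.
Every element of {X10, X6} is needed (dropping X10 leaves P3 open; dropping X6 leaves P1 open), so no proper subset is valid.
Among all size-2 subsets of the eligible variables, only {X10, X6} blocks every backdoor path, so it is the unique smallest valid adjustment set.

{X10, X6}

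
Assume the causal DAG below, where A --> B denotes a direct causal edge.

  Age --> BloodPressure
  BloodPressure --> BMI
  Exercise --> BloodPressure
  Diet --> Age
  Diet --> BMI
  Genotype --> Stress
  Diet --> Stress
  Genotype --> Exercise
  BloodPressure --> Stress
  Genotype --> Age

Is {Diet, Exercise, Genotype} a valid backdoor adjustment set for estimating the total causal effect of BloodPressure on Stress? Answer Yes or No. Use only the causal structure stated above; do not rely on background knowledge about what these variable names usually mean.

Yes

Backdoor paths from BloodPressure to Stress (paths whose first edge points into BloodPressure):
  P1: BloodPressure <- Age <- Diet -> Stress
  P2: BloodPressure <- Age <- Genotype -> Stress
  P3: BloodPressure <- Exercise <- Genotype -> Age <- Diet -> Stress
  P4: BloodPressure <- Exercise <- Genotype -> Stress
Condition 1 (no descendant of BloodPressure in the set): holds — descendants of BloodPressure are {BMI, Stress}; none are in {Diet, Exercise, Genotype}.
Condition 2 (every backdoor path blocked by {Diet, Exercise, Genotype}):
  P1: blocked at fork node Diet ∈ conditioning set.
  P2: blocked at fork node Genotype ∈ conditioning set.
  P3: blocked at chain node Exercise ∈ conditioning set.
  P4: blocked at chain node Exercise ∈ conditioning set.
{Diet, Exercise, Genotype} satisfies the backdoor criterion.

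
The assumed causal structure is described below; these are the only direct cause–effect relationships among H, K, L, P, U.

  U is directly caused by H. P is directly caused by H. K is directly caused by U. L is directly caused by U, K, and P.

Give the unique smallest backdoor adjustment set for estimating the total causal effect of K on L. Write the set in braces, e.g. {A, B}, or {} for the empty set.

{U}

Variables eligible for adjustment (non-descendants of K, excluding K and L): {H, P, U}.
Backdoor paths from K to L:
  P1: K <- U <- H -> P -> L
  P2: K <- U -> L
The empty set is not sufficient: P1 (K <- U <- H -> P -> L) has no collider blocking it and no conditioned non-collider, so it is open.
Try {U}:
  P1: blocked at chain node U ∈ conditioning set.
  P2: blocked at fork node U ∈ conditioning set.
{U} contains no descendant of K and blocks every backdoor path.
No other singleton works — e.g. {H} leaves P2 open — so {U} is the unique smallest valid adjustment set.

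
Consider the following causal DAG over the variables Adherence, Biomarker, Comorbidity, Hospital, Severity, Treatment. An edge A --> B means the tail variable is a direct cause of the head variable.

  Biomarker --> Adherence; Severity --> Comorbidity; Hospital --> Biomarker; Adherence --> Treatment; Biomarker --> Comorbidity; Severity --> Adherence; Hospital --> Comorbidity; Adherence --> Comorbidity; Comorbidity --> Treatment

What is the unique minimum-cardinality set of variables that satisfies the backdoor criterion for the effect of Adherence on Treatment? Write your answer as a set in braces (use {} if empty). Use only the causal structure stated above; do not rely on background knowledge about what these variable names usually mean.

Variables eligible for adjustment (non-descendants of Adherence, excluding Adherence and Treatment): {Biomarker, Hospital, Severity}.
Backdoor paths from Adherence to Treatment:
  P1: Adherence <- Severity -> Comorbidity -> Treatment
  P2: Adherence <- Biomarker <- Hospital -> Comorbidity -> Treatment
  P3: Adherence <- Biomarker -> Comorbidity -> Treatment
The empty set is not sufficient: P1 (Adherence <- Severity -> Comorbidity -> Treatment) has no collider blocking it and no conditioned non-collider, so it is open.
Try {Biomarker, Severity}:
  P1: blocked at fork node Severity ∈ conditioning set.
  P2: blocked at chain node Biomarker ∈ conditioning set.
  P3: blocked at fork node Biomarker ∈ conditioning set.
{Biomarker, Severity} contains no descendant of Adherence and blocks every backdoor path.
Every element of {Biomarker, Severity} is needed (dropping Biomarker leaves P2 open; dropping Severity leaves P1 open), so no proper subset is valid.
Among all size-2 subsets of the eligible variables, only {Biomarker, Severity} blocks every backdoor path, so it is the unique smallest valid adjustment set.

{Biomarker, Severity}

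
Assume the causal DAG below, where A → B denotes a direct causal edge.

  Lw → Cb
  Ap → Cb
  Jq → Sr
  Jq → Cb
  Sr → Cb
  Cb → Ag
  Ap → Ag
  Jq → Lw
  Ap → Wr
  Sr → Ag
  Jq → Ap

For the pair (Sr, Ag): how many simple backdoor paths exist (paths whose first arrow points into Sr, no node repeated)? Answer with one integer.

A backdoor path from Sr to Ag is any simple undirected path whose first edge points into Sr (i.e. leaves Sr via a parent).
Parents of Sr: {Jq}.
Enumerating:
  P1: Sr <- Jq -> Ap -> Cb -> Ag
  P2: Sr <- Jq -> Ap -> Ag
  P3: Sr <- Jq -> Lw -> Cb <- Ap -> Ag
  P4: Sr <- Jq -> Lw -> Cb -> Ag
  P5: Sr <- Jq -> Cb <- Ap -> Ag
  P6: Sr <- Jq -> Cb -> Ag
That exhausts the simple backdoor paths. Count: 6.

6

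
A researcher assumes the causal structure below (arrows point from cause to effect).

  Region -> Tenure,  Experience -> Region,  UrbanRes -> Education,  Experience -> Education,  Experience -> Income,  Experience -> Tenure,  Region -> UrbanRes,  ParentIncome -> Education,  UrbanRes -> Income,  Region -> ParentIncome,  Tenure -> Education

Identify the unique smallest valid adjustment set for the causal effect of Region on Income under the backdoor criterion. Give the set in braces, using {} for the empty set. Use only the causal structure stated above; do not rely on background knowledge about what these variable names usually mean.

Variables eligible for adjustment (non-descendants of Region, excluding Region and Income): {Experience}.
Backdoor paths from Region to Income:
  P1: Region <- Experience -> Income
  P2: Region <- Experience -> Tenure -> Education <- UrbanRes -> Income
  P3: Region <- Experience -> Education <- UrbanRes -> Income
The empty set is not sufficient: P1 (Region <- Experience -> Income) has no collider blocking it and no conditioned non-collider, so it is open.
Try {Experience}:
  P1: blocked at fork node Experience ∈ conditioning set.
  P2: blocked at fork node Experience ∈ conditioning set.
  P3: blocked at fork node Experience ∈ conditioning set.
{Experience} contains no descendant of Region and blocks every backdoor path.
{Experience} is the unique smallest valid adjustment set.

{Experience}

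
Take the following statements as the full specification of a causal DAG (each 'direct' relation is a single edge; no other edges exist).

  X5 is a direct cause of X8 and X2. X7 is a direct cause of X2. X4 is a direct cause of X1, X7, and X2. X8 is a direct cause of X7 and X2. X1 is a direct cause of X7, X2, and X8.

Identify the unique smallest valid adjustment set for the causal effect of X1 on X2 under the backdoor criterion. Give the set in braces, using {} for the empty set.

{X4}

Variables eligible for adjustment (non-descendants of X1, excluding X1 and X2): {X4, X5}.
Backdoor paths from X1 to X2:
  P1: X1 <- X4 -> X7 <- X8 <- X5 -> X2
  P2: X1 <- X4 -> X7 <- X8 -> X2
  P3: X1 <- X4 -> X7 -> X2
  P4: X1 <- X4 -> X2
The empty set is not sufficient: P3 (X1 <- X4 -> X7 -> X2) has no collider blocking it and no conditioned non-collider, so it is open.
Try {X4}:
  P1: blocked at fork node X4 ∈ conditioning set.
  P2: blocked at fork node X4 ∈ conditioning set.
  P3: blocked at fork node X4 ∈ conditioning set.
  P4: blocked at fork node X4 ∈ conditioning set.
{X4} contains no descendant of X1 and blocks every backdoor path.
No other singleton works — e.g. {X5} leaves P3 open — so {X4} is the unique smallest valid adjustment set.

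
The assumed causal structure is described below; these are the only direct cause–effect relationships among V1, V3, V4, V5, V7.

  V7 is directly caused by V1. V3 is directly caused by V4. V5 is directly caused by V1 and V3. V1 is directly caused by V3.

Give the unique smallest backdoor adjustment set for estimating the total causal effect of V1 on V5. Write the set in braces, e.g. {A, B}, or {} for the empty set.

{V3}

Variables eligible for adjustment (non-descendants of V1, excluding V1 and V5): {V3, V4}.
Backdoor paths from V1 to V5:
  P1: V1 <- V3 -> V5
The empty set is not sufficient: P1 (V1 <- V3 -> V5) has no collider blocking it and no conditioned non-collider, so it is open.
Try {V3}:
  P1: blocked at fork node V3 ∈ conditioning set.
{V3} contains no descendant of V1 and blocks every backdoor path.
No other singleton works — e.g. {V4} leaves P1 open — so {V3} is the unique smallest valid adjustment set.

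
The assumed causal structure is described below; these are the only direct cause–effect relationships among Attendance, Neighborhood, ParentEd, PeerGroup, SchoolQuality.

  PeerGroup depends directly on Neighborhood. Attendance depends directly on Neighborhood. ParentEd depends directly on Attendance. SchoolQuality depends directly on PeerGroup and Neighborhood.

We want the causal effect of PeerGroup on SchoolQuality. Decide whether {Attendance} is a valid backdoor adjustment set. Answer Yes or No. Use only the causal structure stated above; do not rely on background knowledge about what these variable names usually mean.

Backdoor paths from PeerGroup to SchoolQuality (paths whose first edge points into PeerGroup):
  P1: PeerGroup <- Neighborhood -> SchoolQuality
Condition 1 (no descendant of PeerGroup in the set): holds — descendants of PeerGroup are {SchoolQuality}; none are in {Attendance}.
Condition 2 (every backdoor path blocked by {Attendance}):
  P1: open — no interior node is in the conditioning set.
{Attendance} does not satisfy the backdoor criterion.

No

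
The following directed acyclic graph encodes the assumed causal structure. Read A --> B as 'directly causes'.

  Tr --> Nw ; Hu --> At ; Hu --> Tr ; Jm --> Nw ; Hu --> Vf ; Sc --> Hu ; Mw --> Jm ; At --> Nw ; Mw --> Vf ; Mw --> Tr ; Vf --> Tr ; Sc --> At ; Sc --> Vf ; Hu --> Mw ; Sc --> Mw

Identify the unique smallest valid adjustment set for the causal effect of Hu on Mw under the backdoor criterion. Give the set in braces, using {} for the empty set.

Variables eligible for adjustment (non-descendants of Hu, excluding Hu and Mw): {Sc}.
Backdoor paths from Hu to Mw:
  P1: Hu <- Sc -> At -> Nw <- Jm <- Mw
  P2: Hu <- Sc -> At -> Nw <- Tr <- Mw
  P3: Hu <- Sc -> At -> Nw <- Tr <- Vf <- Mw
  P4: Hu <- Sc -> Mw
  P5: Hu <- Sc -> Vf <- Mw
  P6: Hu <- Sc -> Vf -> Tr <- Mw
  P7: Hu <- Sc -> Vf -> Tr -> Nw <- Jm <- Mw
The empty set is not sufficient: P4 (Hu <- Sc -> Mw) has no collider blocking it and no conditioned non-collider, so it is open.
Try {Sc}:
  P1: blocked at fork node Sc ∈ conditioning set.
  P2: blocked at fork node Sc ∈ conditioning set.
  P3: blocked at fork node Sc ∈ conditioning set.
  P4: blocked at fork node Sc ∈ conditioning set.
  P5: blocked at fork node Sc ∈ conditioning set.
  P6: blocked at fork node Sc ∈ conditioning set.
  P7: blocked at fork node Sc ∈ conditioning set.
{Sc} contains no descendant of Hu and blocks every backdoor path.
{Sc} is the unique smallest valid adjustment set.

{Sc}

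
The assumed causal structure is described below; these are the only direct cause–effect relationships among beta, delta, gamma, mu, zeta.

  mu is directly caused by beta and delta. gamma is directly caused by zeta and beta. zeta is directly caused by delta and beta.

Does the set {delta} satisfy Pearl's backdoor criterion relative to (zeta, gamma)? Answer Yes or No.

Backdoor paths from zeta to gamma (paths whose first edge points into zeta):
  P1: zeta <- beta -> gamma
  P2: zeta <- delta -> mu <- beta -> gamma
Condition 1 (no descendant of zeta in the set): holds — descendants of zeta are {gamma}; none are in {delta}.
Condition 2 (every backdoor path blocked by {delta}):
  P1: open — no interior node is in the conditioning set.
  P2: blocked at fork node delta ∈ conditioning set.
{delta} does not satisfy the backdoor criterion.

No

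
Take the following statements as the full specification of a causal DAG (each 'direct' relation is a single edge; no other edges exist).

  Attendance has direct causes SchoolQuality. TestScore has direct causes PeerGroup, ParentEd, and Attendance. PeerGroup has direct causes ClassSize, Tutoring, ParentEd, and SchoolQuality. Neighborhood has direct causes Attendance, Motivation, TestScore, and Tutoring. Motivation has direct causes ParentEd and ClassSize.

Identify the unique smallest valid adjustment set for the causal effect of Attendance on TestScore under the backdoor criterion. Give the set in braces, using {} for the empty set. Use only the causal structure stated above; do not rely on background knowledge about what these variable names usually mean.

Variables eligible for adjustment (non-descendants of Attendance, excluding Attendance and TestScore): {ClassSize, Motivation, ParentEd, PeerGroup, SchoolQuality, Tutoring}.
Backdoor paths from Attendance to TestScore:
  P1: Attendance <- SchoolQuality -> PeerGroup <- Tutoring -> Neighborhood <- TestScore
  P2: Attendance <- SchoolQuality -> PeerGroup <- Tutoring -> Neighborhood <- Motivation <- ParentEd -> TestScore
  P3: Attendance <- SchoolQuality -> PeerGroup <- ClassSize -> Motivation <- ParentEd -> TestScore
  P4: Attendance <- SchoolQuality -> PeerGroup <- ClassSize -> Motivation -> Neighborhood <- TestScore
  P5: Attendance <- SchoolQuality -> PeerGroup <- ParentEd -> TestScore
  P6: Attendance <- SchoolQuality -> PeerGroup <- ParentEd -> Motivation -> Neighborhood <- TestScore
  P7: Attendance <- SchoolQuality -> PeerGroup -> TestScore
The empty set is not sufficient: P7 (Attendance <- SchoolQuality -> PeerGroup -> TestScore) has no collider blocking it and no conditioned non-collider, so it is open.
Try {SchoolQuality}:
  P1: blocked at fork node SchoolQuality ∈ conditioning set.
  P2: blocked at fork node SchoolQuality ∈ conditioning set.
  P3: blocked at fork node SchoolQuality ∈ conditioning set.
  P4: blocked at fork node SchoolQuality ∈ conditioning set.
  P5: blocked at fork node SchoolQuality ∈ conditioning set.
  P6: blocked at fork node SchoolQuality ∈ conditioning set.
  P7: blocked at fork node SchoolQuality ∈ conditioning set.
{SchoolQuality} contains no descendant of Attendance and blocks every backdoor path.
No other singleton works — e.g. {Tutoring} leaves P7 open — so {SchoolQuality} is the unique smallest valid adjustment set.

{SchoolQuality}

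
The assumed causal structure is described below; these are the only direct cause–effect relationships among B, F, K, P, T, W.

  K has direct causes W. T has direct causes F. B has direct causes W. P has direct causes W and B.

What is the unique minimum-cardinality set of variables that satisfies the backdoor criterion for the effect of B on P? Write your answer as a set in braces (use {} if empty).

{W}

Variables eligible for adjustment (non-descendants of B, excluding B and P): {F, K, T, W}.
Backdoor paths from B to P:
  P1: B <- W -> P
The empty set is not sufficient: P1 (B <- W -> P) has no collider blocking it and no conditioned non-collider, so it is open.
Try {W}:
  P1: blocked at fork node W ∈ conditioning set.
{W} contains no descendant of B and blocks every backdoor path.
No other singleton works — e.g. {F} leaves P1 open — so {W} is the unique smallest valid adjustment set.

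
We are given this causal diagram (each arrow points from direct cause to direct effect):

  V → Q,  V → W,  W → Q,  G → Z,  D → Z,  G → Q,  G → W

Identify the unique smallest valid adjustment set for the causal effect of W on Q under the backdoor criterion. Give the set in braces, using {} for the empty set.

Variables eligible for adjustment (non-descendants of W, excluding W and Q): {D, G, V, Z}.
Backdoor paths from W to Q:
  P1: W <- G -> Q
  P2: W <- V -> Q
The empty set is not sufficient: P1 (W <- G -> Q) has no collider blocking it and no conditioned non-collider, so it is open.
Try {G, V}:
  P1: blocked at fork node G ∈ conditioning set.
  P2: blocked at fork node V ∈ conditioning set.
{G, V} contains no descendant of W and blocks every backdoor path.
Every element of {G, V} is needed (dropping G leaves P1 open; dropping V leaves P2 open), so no proper subset is valid.
Among all size-2 subsets of the eligible variables, only {G, V} blocks every backdoor path, so it is the unique smallest valid adjustment set.

{G, V}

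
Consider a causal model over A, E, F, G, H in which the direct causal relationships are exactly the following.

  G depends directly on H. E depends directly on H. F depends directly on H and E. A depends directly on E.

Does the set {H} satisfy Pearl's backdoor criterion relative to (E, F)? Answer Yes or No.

Backdoor paths from E to F (paths whose first edge points into E):
  P1: E <- H -> F
Condition 1 (no descendant of E in the set): holds — descendants of E are {A, F}; none are in {H}.
Condition 2 (every backdoor path blocked by {H}):
  P1: blocked at fork node H ∈ conditioning set.
{H} satisfies the backdoor criterion.

Yes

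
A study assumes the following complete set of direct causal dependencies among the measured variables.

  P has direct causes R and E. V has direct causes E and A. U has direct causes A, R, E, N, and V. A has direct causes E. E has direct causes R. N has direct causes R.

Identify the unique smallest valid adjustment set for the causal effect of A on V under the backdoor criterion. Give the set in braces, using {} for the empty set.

{E}

Variables eligible for adjustment (non-descendants of A, excluding A and V): {E, N, P, R}.
Backdoor paths from A to V:
  P1: A <- E <- R -> N -> U <- V
  P2: A <- E <- R -> U <- V
  P3: A <- E -> V
  P4: A <- E -> U <- V
  P5: A <- E -> P <- R -> N -> U <- V
  P6: A <- E -> P <- R -> U <- V
The empty set is not sufficient: P3 (A <- E -> V) has no collider blocking it and no conditioned non-collider, so it is open.
Try {E}:
  P1: blocked at chain node E ∈ conditioning set.
  P2: blocked at chain node E ∈ conditioning set.
  P3: blocked at fork node E ∈ conditioning set.
  P4: blocked at fork node E ∈ conditioning set.
  P5: blocked at fork node E ∈ conditioning set.
  P6: blocked at fork node E ∈ conditioning set.
{E} contains no descendant of A and blocks every backdoor path.
No other singleton works — e.g. {R} leaves P3 open — so {E} is the unique smallest valid adjustment set.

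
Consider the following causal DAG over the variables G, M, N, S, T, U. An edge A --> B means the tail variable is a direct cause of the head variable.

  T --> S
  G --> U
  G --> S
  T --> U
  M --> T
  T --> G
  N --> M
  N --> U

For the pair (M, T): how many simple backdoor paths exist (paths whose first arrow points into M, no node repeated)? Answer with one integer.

3

A backdoor path from M to T is any simple undirected path whose first edge points into M (i.e. leaves M via a parent).
Parents of M: {N}.
Enumerating:
  P1: M <- N -> U <- T
  P2: M <- N -> U <- G <- T
  P3: M <- N -> U <- G -> S <- T
That exhausts the simple backdoor paths. Count: 3.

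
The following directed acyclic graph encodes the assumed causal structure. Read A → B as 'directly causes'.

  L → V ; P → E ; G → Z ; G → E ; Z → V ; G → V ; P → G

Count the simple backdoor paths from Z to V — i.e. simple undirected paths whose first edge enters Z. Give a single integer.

A backdoor path from Z to V is any simple undirected path whose first edge points into Z (i.e. leaves Z via a parent).
Parents of Z: {G}.
Enumerating:
  P1: Z <- G -> V
That exhausts the simple backdoor paths. Count: 1.

1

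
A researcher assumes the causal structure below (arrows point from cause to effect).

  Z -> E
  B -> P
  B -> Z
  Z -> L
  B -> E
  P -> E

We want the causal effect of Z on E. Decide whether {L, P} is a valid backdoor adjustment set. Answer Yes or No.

No

Backdoor paths from Z to E (paths whose first edge points into Z):
  P1: Z <- B -> P -> E
  P2: Z <- B -> E
Condition 1 (no descendant of Z in the set): FAILS — L is a descendant of Z.
Condition 2 (every backdoor path blocked by {L, P}):
  P1: blocked at chain node P ∈ conditioning set.
  P2: open — no interior node is in the conditioning set.
{L, P} does not satisfy the backdoor criterion.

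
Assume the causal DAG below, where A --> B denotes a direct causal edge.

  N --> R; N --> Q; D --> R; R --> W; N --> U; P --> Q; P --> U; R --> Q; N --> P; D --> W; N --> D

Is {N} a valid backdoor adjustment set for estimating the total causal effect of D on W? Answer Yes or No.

Yes

Backdoor paths from D to W (paths whose first edge points into D):
  P1: D <- N -> P -> Q <- R -> W
  P2: D <- N -> R -> W
  P3: D <- N -> U <- P -> Q <- R -> W
  P4: D <- N -> Q <- R -> W
Condition 1 (no descendant of D in the set): holds — descendants of D are {Q, R, W}; none are in {N}.
Condition 2 (every backdoor path blocked by {N}):
  P1: blocked at fork node N ∈ conditioning set.
  P2: blocked at fork node N ∈ conditioning set.
  P3: blocked at fork node N ∈ conditioning set.
  P4: blocked at fork node N ∈ conditioning set.
{N} satisfies the backdoor criterion.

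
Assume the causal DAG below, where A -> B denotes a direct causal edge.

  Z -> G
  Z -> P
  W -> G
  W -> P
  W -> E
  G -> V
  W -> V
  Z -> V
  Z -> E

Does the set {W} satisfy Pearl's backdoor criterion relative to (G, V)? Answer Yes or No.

Backdoor paths from G to V (paths whose first edge points into G):
  P1: G <- W -> E <- Z -> V
  P2: G <- W -> V
  P3: G <- W -> P <- Z -> V
  P4: G <- Z -> E <- W -> V
  P5: G <- Z -> V
  P6: G <- Z -> P <- W -> V
Condition 1 (no descendant of G in the set): holds — descendants of G are {V}; none are in {W}.
Condition 2 (every backdoor path blocked by {W}):
  P1: blocked at fork node W ∈ conditioning set.
  P2: blocked at fork node W ∈ conditioning set.
  P3: blocked at fork node W ∈ conditioning set.
  P4: blocked at collider E (neither it nor any descendant is in the conditioning set).
  P5: open — no interior node is in the conditioning set.
  P6: blocked at collider P (neither it nor any descendant is in the conditioning set).
{W} does not satisfy the backdoor criterion.

No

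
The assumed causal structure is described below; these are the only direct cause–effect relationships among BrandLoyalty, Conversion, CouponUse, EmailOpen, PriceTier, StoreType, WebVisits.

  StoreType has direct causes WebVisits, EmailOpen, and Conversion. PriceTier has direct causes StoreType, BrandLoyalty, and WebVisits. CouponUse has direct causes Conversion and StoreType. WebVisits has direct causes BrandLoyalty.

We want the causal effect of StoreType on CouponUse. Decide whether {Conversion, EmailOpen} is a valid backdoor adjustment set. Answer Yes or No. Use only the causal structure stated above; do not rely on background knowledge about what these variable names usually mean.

Backdoor paths from StoreType to CouponUse (paths whose first edge points into StoreType):
  P1: StoreType <- Conversion -> CouponUse
Condition 1 (no descendant of StoreType in the set): holds — descendants of StoreType are {CouponUse, PriceTier}; none are in {Conversion, EmailOpen}.
Condition 2 (every backdoor path blocked by {Conversion, EmailOpen}):
  P1: blocked at fork node Conversion ∈ conditioning set.
{Conversion, EmailOpen} satisfies the backdoor criterion.

Yes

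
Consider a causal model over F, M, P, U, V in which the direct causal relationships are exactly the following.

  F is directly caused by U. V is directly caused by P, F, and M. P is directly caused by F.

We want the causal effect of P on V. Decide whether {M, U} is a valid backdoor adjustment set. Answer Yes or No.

Backdoor paths from P to V (paths whose first edge points into P):
  P1: P <- F -> V
Condition 1 (no descendant of P in the set): holds — descendants of P are {V}; none are in {M, U}.
Condition 2 (every backdoor path blocked by {M, U}):
  P1: open — no interior node is in the conditioning set.
{M, U} does not satisfy the backdoor criterion.

No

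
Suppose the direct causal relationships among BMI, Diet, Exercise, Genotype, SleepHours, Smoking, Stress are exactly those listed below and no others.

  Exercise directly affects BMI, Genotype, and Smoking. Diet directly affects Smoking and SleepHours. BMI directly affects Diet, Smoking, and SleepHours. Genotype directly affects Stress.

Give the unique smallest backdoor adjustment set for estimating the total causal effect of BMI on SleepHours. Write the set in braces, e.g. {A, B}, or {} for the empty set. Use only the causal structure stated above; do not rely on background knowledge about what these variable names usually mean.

{}

Variables eligible for adjustment (non-descendants of BMI, excluding BMI and SleepHours): {Exercise, Genotype, Stress}.
Backdoor paths from BMI to SleepHours:
  P1: BMI <- Exercise -> Smoking <- Diet -> SleepHours
Each backdoor path contains an unconditioned collider, so every path is already blocked with the empty conditioning set:
  P1: blocked at collider Smoking (neither it nor any descendant is in the conditioning set).
The empty set is therefore the unique smallest valid set.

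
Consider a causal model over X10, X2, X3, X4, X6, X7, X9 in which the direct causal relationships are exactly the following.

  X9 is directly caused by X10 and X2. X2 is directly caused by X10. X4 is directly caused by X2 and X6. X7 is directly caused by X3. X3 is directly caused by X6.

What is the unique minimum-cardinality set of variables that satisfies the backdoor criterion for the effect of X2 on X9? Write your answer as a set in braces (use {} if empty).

{X10}

Variables eligible for adjustment (non-descendants of X2, excluding X2 and X9): {X10, X3, X6, X7}.
Backdoor paths from X2 to X9:
  P1: X2 <- X10 -> X9
The empty set is not sufficient: P1 (X2 <- X10 -> X9) has no collider blocking it and no conditioned non-collider, so it is open.
Try {X10}:
  P1: blocked at fork node X10 ∈ conditioning set.
{X10} contains no descendant of X2 and blocks every backdoor path.
No other singleton works — e.g. {X6} leaves P1 open — so {X10} is the unique smallest valid adjustment set.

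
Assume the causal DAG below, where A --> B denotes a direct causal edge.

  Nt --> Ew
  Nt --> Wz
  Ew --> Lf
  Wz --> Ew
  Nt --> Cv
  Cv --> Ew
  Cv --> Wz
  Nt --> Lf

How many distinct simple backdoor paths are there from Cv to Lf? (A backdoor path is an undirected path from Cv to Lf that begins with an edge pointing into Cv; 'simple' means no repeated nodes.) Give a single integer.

3

A backdoor path from Cv to Lf is any simple undirected path whose first edge points into Cv (i.e. leaves Cv via a parent).
Parents of Cv: {Nt}.
Enumerating:
  P1: Cv <- Nt -> Wz -> Ew -> Lf
  P2: Cv <- Nt -> Ew -> Lf
  P3: Cv <- Nt -> Lf
That exhausts the simple backdoor paths. Count: 3.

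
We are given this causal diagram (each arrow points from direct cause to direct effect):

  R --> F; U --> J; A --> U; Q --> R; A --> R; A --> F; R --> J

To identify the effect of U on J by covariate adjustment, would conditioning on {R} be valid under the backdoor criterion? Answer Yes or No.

Backdoor paths from U to J (paths whose first edge points into U):
  P1: U <- A -> R -> J
  P2: U <- A -> F <- R -> J
Condition 1 (no descendant of U in the set): holds — descendants of U are {J}; none are in {R}.
Condition 2 (every backdoor path blocked by {R}):
  P1: blocked at chain node R ∈ conditioning set.
  P2: blocked at collider F (neither it nor any descendant is in the conditioning set).
{R} satisfies the backdoor criterion.

Yes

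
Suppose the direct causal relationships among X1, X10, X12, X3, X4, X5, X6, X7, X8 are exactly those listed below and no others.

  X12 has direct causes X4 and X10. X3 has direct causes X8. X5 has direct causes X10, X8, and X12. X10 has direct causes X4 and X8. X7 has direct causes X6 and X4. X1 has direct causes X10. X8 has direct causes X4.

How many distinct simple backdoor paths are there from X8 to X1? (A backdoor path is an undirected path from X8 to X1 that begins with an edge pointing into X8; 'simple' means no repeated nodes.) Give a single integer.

3

A backdoor path from X8 to X1 is any simple undirected path whose first edge points into X8 (i.e. leaves X8 via a parent).
Parents of X8: {X4}.
Enumerating:
  P1: X8 <- X4 -> X10 -> X1
  P2: X8 <- X4 -> X12 <- X10 -> X1
  P3: X8 <- X4 -> X12 -> X5 <- X10 -> X1
That exhausts the simple backdoor paths. Count: 3.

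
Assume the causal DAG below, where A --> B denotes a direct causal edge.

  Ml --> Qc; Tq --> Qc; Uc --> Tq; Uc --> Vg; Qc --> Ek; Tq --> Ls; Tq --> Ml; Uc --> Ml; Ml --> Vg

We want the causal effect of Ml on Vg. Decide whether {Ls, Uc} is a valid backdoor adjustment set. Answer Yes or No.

Backdoor paths from Ml to Vg (paths whose first edge points into Ml):
  P1: Ml <- Uc -> Vg
  P2: Ml <- Tq <- Uc -> Vg
Condition 1 (no descendant of Ml in the set): holds — descendants of Ml are {Ek, Qc, Vg}; none are in {Ls, Uc}.
Condition 2 (every backdoor path blocked by {Ls, Uc}):
  P1: blocked at fork node Uc ∈ conditioning set.
  P2: blocked at fork node Uc ∈ conditioning set.
{Ls, Uc} satisfies the backdoor criterion.

Yes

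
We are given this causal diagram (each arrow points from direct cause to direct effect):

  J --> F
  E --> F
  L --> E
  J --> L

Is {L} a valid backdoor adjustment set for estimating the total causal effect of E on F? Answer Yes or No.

Backdoor paths from E to F (paths whose first edge points into E):
  P1: E <- L <- J -> F
Condition 1 (no descendant of E in the set): holds — descendants of E are {F}; none are in {L}.
Condition 2 (every backdoor path blocked by {L}):
  P1: blocked at chain node L ∈ conditioning set.
{L} satisfies the backdoor criterion.

Yes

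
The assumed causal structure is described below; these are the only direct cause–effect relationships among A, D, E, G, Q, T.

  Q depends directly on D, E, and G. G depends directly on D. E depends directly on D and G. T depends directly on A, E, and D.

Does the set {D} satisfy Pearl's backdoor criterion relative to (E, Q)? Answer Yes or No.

No

Backdoor paths from E to Q (paths whose first edge points into E):
  P1: E <- D -> G -> Q
  P2: E <- D -> Q
  P3: E <- G <- D -> Q
  P4: E <- G -> Q
Condition 1 (no descendant of E in the set): holds — descendants of E are {Q, T}; none are in {D}.
Condition 2 (every backdoor path blocked by {D}):
  P1: blocked at fork node D ∈ conditioning set.
  P2: blocked at fork node D ∈ conditioning set.
  P3: blocked at fork node D ∈ conditioning set.
  P4: open — no interior node is in the conditioning set.
{D} does not satisfy the backdoor criterion.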